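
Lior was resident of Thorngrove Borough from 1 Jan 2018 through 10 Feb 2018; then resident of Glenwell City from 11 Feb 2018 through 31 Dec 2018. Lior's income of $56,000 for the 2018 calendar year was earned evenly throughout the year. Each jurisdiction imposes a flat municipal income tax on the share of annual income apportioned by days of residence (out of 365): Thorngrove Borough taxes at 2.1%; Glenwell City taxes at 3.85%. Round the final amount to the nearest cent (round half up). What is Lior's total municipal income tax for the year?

Thorngrove Borough, 1 Jan – 10 Feb 2018: 41 days → $56,000 × 2.1% × 41/365 = $132.0986
Glenwell City, 11 Feb – 31 Dec 2018: 324 days → $56,000 × 3.85% × 324/365 = $1,913.8192
Total = $2,045.9178

$2,045.92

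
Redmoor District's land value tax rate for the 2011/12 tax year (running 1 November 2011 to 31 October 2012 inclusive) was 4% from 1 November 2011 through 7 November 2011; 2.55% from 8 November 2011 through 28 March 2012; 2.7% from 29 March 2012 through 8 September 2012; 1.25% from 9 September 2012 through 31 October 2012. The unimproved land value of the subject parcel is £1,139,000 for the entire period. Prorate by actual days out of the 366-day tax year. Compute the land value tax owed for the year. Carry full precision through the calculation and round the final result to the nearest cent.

1 November – 7 November 2011: 7 days at 4% → £1,139,000 × 4% × 7/366 = £871.3661
8 November 2011 – 28 March 2012: 142 days at 2.55% → £1,139,000 × 2.55% × 142/366 = £11,268.6311
29 March – 8 September 2012: 164 days at 2.7% → £1,139,000 × 2.7% × 164/366 = £13,780.0328
9 September – 31 October 2012: 53 days at 1.25% → £1,139,000 × 1.25% × 53/366 = £2,061.7145
Total = £27,981.7445

£27,981.74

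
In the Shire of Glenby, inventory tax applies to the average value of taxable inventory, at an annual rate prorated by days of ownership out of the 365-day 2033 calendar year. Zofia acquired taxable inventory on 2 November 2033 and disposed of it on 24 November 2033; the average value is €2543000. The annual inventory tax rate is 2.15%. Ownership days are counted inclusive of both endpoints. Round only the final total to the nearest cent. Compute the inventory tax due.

€3445.24

Days held (2 November – 24 November 2033): 23 out of 365
Tax = €2543000 × 2.15% × 23/365 = €3445.2425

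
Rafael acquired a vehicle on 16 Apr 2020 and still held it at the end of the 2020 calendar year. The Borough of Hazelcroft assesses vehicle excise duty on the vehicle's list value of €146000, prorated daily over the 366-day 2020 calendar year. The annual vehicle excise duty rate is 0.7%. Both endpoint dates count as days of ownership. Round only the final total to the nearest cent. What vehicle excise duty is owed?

€726.01

Days held (16 Apr – 31 Dec 2020): 260 out of 366
Tax = €146000 × 0.7% × 260/366 = €726.0109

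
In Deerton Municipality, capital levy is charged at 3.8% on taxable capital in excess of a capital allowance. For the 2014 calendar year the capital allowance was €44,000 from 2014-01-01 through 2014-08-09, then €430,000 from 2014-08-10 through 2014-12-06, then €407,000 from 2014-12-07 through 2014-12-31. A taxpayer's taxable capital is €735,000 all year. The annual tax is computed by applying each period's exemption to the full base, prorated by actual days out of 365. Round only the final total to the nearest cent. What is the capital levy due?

2014-01-01 to 2014-08-09: 221 days, exemption €44,000 → (€735,000 − €44,000) × 3.8% × 221/365 = €15,898.6795
2014-08-10 to 2014-12-06: 119 days, exemption €430,000 → (€735,000 − €430,000) × 3.8% × 119/365 = €3,778.6575
2014-12-07 to 2014-12-31: 25 days, exemption €407,000 → (€735,000 − €407,000) × 3.8% × 25/365 = €853.6986
Total = €20,531.0356

€20,531.04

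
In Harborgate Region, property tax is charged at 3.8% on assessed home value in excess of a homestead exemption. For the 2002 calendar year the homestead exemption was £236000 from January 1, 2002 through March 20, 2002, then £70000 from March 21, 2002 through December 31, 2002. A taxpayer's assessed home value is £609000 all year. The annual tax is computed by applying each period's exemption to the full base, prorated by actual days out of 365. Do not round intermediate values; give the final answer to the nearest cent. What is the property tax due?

January 1 – March 20, 2002: 79 days, exemption £236000 → (£609000 − £236000) × 3.8% × 79/365 = £3067.7973
March 21 – December 31, 2002: 286 days, exemption £70000 → (£609000 − £70000) × 3.8% × 286/365 = £16048.9096
Total = £19116.7068

£19116.71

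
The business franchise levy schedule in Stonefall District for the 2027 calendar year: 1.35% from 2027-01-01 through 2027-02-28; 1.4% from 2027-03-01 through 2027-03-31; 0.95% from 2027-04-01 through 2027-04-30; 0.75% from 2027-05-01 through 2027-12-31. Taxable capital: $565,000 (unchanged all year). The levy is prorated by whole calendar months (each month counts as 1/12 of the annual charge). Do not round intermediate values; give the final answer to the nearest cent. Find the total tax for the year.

2027-01-01 to 2027-02-28: 2 months at 1.35% → $565,000 × 1.35% × 2/12 = $1,271.2500
2027-03-01 to 2027-03-31: 1 month at 1.4% → $565,000 × 1.4% × 1/12 = $659.1667
2027-04-01 to 2027-04-30: 1 month at 0.95% → $565,000 × 0.95% × 1/12 = $447.2917
2027-05-01 to 2027-12-31: 8 months at 0.75% → $565,000 × 0.75% × 8/12 = $2,825.0000
Total = $5,202.7083

$5,202.71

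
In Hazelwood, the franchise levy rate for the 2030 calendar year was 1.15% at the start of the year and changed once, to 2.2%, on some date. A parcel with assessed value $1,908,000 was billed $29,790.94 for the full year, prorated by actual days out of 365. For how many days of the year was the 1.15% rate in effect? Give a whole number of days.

Let d = days at the first rate; then 365 − d days at the second rate.
$1,908,000 × [1.15%·d + 2.2%·(365−d)] / 365 = $29,790.94
Solving gives d = 222, so the new rate took effect on 11 August 2030.

222 days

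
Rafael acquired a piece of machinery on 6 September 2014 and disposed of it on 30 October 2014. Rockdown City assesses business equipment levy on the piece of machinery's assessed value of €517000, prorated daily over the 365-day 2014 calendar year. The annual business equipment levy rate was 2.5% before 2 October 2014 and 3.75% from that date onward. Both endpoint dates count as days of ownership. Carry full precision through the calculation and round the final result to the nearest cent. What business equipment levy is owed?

6 September – 1 October 2014: 26 days at 2.5% → €517000 × 2.5% × 26/365 = €920.6849
2 October – 30 October 2014: 29 days at 3.75% → €517000 × 3.75% × 29/365 = €1540.3767
Total = €2461.0616

€2461.06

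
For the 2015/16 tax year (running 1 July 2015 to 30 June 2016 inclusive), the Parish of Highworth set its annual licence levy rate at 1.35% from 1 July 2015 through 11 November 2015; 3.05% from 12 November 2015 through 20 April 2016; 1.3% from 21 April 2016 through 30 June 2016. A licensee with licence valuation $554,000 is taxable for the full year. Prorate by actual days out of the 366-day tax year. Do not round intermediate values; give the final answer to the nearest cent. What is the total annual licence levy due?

$11,568.16

1 July – 11 November 2015: 134 days at 1.35% → $554,000 × 1.35% × 134/366 = $2,738.2131
12 November 2015 – 20 April 2016: 161 days at 3.05% → $554,000 × 3.05% × 161/366 = $7,432.8333
21 April – 30 June 2016: 71 days at 1.3% → $554,000 × 1.3% × 71/366 = $1,397.1093
Total = $11,568.1557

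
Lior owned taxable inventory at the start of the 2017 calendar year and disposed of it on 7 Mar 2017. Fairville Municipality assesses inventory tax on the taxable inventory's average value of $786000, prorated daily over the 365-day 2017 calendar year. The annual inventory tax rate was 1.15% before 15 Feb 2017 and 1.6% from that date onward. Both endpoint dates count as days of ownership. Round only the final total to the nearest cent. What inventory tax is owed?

1 Jan – 14 Feb 2017: 45 days at 1.15% → $786000 × 1.15% × 45/365 = $1114.3973
15 Feb – 7 Mar 2017: 21 days at 1.6% → $786000 × 1.6% × 21/365 = $723.5507
Total = $1837.9479

$1837.95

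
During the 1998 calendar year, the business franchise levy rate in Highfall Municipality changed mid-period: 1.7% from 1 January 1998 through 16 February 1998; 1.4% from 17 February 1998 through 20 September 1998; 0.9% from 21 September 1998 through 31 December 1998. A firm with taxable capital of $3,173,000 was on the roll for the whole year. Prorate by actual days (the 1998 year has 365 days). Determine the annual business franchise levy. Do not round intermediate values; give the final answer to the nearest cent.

1 January – 16 February 1998: 47 days at 1.7% → $3,173,000 × 1.7% × 47/365 = $6,945.8274
17 February – 20 September 1998: 216 days at 1.4% → $3,173,000 × 1.4% × 216/365 = $26,288.0877
21 September – 31 December 1998: 102 days at 0.9% → $3,173,000 × 0.9% × 102/365 = $7,980.3123
Total = $41,214.2274

$41,214.23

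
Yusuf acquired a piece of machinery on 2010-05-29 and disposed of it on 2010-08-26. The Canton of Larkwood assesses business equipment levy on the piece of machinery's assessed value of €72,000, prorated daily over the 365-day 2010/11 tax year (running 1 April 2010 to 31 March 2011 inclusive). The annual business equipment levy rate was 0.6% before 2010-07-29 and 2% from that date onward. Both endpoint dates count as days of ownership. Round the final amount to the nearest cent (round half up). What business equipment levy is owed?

2010-05-29 to 2010-07-28: 61 days at 0.6% → €72,000 × 0.6% × 61/365 = €72.1973
2010-07-29 to 2010-08-26: 29 days at 2% → €72,000 × 2% × 29/365 = €114.4110
Total = €186.6082

€186.61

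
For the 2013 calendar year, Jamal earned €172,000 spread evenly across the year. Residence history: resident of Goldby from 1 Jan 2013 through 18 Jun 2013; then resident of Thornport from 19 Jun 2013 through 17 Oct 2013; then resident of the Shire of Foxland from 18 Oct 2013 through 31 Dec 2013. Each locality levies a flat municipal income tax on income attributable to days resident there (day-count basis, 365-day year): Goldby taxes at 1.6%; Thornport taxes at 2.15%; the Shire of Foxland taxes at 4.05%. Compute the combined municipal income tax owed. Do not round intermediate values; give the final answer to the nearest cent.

Goldby, 1 Jan – 18 Jun 2013: 169 days → €172,000 × 1.6% × 169/365 = €1,274.2137
Thornport, 19 Jun – 17 Oct 2013: 121 days → €172,000 × 2.15% × 121/365 = €1,225.9123
The Shire of Foxland, 18 Oct – 31 Dec 2013: 75 days → €172,000 × 4.05% × 75/365 = €1,431.3699
Total = €3,931.4959

€3,931.50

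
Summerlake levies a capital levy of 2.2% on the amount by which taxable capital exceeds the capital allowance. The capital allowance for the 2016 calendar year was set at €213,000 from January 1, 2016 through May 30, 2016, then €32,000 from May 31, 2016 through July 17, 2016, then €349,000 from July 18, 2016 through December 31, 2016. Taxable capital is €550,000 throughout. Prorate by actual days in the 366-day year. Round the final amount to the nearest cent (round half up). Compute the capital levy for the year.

€6,571.03

January 1 – May 30, 2016: 151 days, exemption €213,000 → (€550,000 − €213,000) × 2.2% × 151/366 = €3,058.7814
May 31 – July 17, 2016: 48 days, exemption €32,000 → (€550,000 − €32,000) × 2.2% × 48/366 = €1,494.5574
July 18 – December 31, 2016: 167 days, exemption €349,000 → (€550,000 − €349,000) × 2.2% × 167/366 = €2,017.6885
Total = €6,571.0273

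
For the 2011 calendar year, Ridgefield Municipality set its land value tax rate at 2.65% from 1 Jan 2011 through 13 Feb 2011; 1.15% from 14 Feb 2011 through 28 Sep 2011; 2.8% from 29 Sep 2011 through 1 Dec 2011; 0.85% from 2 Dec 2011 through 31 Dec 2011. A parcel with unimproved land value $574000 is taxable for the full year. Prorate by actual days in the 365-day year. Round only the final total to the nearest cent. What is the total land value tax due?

1 Jan – 13 Feb 2011: 44 days at 2.65% → $574000 × 2.65% × 44/365 = $1833.6548
14 Feb – 28 Sep 2011: 227 days at 1.15% → $574000 × 1.15% × 227/365 = $4105.2795
29 Sep – 1 Dec 2011: 64 days at 2.8% → $574000 × 2.8% × 64/365 = $2818.1041
2 Dec – 31 Dec 2011: 30 days at 0.85% → $574000 × 0.85% × 30/365 = $401.0137
Total = $9158.0521

$9158.05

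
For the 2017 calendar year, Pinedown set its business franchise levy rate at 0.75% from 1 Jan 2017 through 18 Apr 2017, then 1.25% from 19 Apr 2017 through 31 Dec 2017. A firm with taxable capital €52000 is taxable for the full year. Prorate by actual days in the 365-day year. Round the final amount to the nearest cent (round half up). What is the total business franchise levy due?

€573.07

1 Jan – 18 Apr 2017: 108 days at 0.75% → €52000 × 0.75% × 108/365 = €115.3973
19 Apr – 31 Dec 2017: 257 days at 1.25% → €52000 × 1.25% × 257/365 = €457.6712
Total = €573.0685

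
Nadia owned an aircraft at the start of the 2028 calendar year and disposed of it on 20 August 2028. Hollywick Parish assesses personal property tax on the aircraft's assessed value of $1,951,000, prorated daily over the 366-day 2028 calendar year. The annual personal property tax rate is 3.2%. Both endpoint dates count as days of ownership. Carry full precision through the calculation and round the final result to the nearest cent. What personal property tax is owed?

$39,744.96

Days held (1 January – 20 August 2028): 233 out of 366
Tax = $1,951,000 × 3.2% × 233/366 = $39,744.9617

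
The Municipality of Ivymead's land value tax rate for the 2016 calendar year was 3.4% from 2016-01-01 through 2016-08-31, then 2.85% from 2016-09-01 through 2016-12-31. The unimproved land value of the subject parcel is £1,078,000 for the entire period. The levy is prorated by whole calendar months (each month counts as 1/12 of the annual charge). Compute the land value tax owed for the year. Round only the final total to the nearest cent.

£34,675.67

2016-01-01 to 2016-08-31: 8 months at 3.4% → £1,078,000 × 3.4% × 8/12 = £24,434.6667
2016-09-01 to 2016-12-31: 4 months at 2.85% → £1,078,000 × 2.85% × 4/12 = £10,241.0000
Total = £34,675.6667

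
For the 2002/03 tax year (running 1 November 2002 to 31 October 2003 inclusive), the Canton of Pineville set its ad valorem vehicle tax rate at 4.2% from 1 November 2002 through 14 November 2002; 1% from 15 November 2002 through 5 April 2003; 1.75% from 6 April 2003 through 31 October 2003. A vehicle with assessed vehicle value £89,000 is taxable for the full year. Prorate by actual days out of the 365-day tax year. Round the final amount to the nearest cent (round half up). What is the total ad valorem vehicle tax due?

£1,381.45

1 November – 14 November 2002: 14 days at 4.2% → £89,000 × 4.2% × 14/365 = £143.3753
15 November 2002 – 5 April 2003: 142 days at 1% → £89,000 × 1% × 142/365 = £346.2466
6 April – 31 October 2003: 209 days at 1.75% → £89,000 × 1.75% × 209/365 = £891.8288
Total = £1,381.4507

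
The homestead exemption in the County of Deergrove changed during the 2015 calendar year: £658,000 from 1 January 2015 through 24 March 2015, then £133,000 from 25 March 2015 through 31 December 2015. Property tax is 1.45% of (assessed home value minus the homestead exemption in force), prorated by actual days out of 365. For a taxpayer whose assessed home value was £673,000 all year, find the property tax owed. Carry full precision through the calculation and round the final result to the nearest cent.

1 January – 24 March 2015: 83 days, exemption £658,000 → (£673,000 − £658,000) × 1.45% × 83/365 = £49.4589
25 March – 31 December 2015: 282 days, exemption £133,000 → (£673,000 − £133,000) × 1.45% × 282/365 = £6,049.4795
Total = £6,098.9384

£6,098.94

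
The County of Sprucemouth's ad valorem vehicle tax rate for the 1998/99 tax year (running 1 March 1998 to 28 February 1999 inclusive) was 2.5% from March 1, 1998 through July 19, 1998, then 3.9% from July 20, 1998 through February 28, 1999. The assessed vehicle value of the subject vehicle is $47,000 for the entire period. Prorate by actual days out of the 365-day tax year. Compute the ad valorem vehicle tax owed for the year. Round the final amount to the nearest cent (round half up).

$1,578.81

March 1 – July 19, 1998: 141 days at 2.5% → $47,000 × 2.5% × 141/365 = $453.9041
July 20, 1998 – February 28, 1999: 224 days at 3.9% → $47,000 × 3.9% × 224/365 = $1,124.9096
Total = $1,578.8137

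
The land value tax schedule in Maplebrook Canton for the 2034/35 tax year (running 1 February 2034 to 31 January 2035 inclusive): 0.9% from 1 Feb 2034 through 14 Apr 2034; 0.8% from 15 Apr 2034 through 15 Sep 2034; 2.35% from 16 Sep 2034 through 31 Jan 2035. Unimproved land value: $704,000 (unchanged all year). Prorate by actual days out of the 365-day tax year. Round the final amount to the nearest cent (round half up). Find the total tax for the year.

$9,898.43

1 Feb – 14 Apr 2034: 73 days at 0.9% → $704,000 × 0.9% × 73/365 = $1,267.2000
15 Apr – 15 Sep 2034: 154 days at 0.8% → $704,000 × 0.8% × 154/365 = $2,376.2411
16 Sep 2034 – 31 Jan 2035: 138 days at 2.35% → $704,000 × 2.35% × 138/365 = $6,254.9918
Total = $9,898.4329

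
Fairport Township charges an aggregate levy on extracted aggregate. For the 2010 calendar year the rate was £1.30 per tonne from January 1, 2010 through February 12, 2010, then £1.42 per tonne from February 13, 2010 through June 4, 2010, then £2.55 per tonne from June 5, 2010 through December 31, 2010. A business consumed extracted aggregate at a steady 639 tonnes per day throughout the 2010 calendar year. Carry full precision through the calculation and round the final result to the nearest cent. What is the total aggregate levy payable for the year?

January 1 – February 12, 2010: 43 days × 639 tonnes/day = 27,477 tonnes at £1.30/tonne → £35,720.10
February 13 – June 4, 2010: 112 days × 639 tonnes/day = 71,568 tonnes at £1.42/tonne → £101,626.56
June 5 – December 31, 2010: 210 days × 639 tonnes/day = 134,190 tonnes at £2.55/tonne → £342,184.50

£479,531.16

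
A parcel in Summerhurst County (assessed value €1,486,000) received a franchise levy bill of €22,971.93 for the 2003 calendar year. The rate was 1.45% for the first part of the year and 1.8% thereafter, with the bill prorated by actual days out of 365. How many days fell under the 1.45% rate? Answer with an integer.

265 days

Let d = days at the first rate; then 365 − d days at the second rate.
€1,486,000 × [1.45%·d + 1.8%·(365−d)] / 365 = €22,971.93
Solving gives d = 265, so the new rate took effect on September 23, 2003.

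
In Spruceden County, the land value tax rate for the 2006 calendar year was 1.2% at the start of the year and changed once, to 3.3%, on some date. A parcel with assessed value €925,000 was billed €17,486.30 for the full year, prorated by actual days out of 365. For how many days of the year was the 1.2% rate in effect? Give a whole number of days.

245 days

Let d = days at the first rate; then 365 − d days at the second rate.
€925,000 × [1.2%·d + 3.3%·(365−d)] / 365 = €17,486.30
Solving gives d = 245, so the new rate took effect on 3 September 2006.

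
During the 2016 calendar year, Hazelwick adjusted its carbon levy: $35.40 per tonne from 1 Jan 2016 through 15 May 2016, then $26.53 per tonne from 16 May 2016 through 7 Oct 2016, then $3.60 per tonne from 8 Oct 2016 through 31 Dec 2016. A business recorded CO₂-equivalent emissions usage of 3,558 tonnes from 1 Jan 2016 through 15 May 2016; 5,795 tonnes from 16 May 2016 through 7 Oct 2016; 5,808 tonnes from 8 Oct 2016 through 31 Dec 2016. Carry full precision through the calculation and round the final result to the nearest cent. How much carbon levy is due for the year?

$300603.35

1 Jan – 15 May 2016: 3,558 tonnes at $35.40/tonne → $125953.20
16 May – 7 Oct 2016: 5,795 tonnes at $26.53/tonne → $153741.35
8 Oct – 31 Dec 2016: 5,808 tonnes at $3.60/tonne → $20908.80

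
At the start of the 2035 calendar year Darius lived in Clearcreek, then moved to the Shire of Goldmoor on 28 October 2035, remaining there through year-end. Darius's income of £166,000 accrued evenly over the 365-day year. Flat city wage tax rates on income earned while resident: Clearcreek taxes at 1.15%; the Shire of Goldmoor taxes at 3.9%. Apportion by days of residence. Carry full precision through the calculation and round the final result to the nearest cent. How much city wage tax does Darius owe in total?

£2,721.95

Clearcreek, 1 January – 27 October 2035: 300 days → £166,000 × 1.15% × 300/365 = £1,569.0411
The Shire of Goldmoor, 28 October – 31 December 2035: 65 days → £166,000 × 3.9% × 65/365 = £1,152.9041
Total = £2,721.9452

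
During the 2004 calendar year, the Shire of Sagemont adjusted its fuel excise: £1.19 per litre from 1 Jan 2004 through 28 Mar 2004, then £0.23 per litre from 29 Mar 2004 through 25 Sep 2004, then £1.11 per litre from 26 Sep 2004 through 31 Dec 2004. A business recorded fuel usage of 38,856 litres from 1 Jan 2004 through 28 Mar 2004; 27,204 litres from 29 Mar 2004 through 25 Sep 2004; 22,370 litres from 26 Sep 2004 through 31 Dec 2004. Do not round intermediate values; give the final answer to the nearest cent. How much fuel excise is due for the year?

£77326.26

1 Jan – 28 Mar 2004: 38,856 litres at £1.19/litre → £46238.64
29 Mar – 25 Sep 2004: 27,204 litres at £0.23/litre → £6256.92
26 Sep – 31 Dec 2004: 22,370 litres at £1.11/litre → £24830.70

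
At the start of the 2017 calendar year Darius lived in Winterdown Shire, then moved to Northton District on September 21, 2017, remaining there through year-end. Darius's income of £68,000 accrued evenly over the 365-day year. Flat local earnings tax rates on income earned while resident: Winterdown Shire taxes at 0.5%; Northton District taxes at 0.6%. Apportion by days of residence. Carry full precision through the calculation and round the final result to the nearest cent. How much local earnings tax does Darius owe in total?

Winterdown Shire, January 1 – September 20, 2017: 263 days → £68,000 × 0.5% × 263/365 = £244.9863
Northton District, September 21 – December 31, 2017: 102 days → £68,000 × 0.6% × 102/365 = £114.0164
Total = £359.0027

£359.00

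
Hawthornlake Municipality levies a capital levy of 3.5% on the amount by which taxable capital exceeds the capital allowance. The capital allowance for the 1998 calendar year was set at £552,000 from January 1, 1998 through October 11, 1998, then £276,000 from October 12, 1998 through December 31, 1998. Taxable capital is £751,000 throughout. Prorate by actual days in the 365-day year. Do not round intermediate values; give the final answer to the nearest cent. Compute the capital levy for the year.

£9,108.73

January 1 – October 11, 1998: 284 days, exemption £552,000 → (£751,000 − £552,000) × 3.5% × 284/365 = £5,419.3425
October 12 – December 31, 1998: 81 days, exemption £276,000 → (£751,000 − £276,000) × 3.5% × 81/365 = £3,689.3836
Total = £9,108.7260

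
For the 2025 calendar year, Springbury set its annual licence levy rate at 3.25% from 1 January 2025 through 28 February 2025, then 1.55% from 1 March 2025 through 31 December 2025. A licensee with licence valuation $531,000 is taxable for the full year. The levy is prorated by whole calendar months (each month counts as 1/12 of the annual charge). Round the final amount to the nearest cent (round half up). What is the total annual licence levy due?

1 January – 28 February 2025: 2 months at 3.25% → $531,000 × 3.25% × 2/12 = $2,876.2500
1 March – 31 December 2025: 10 months at 1.55% → $531,000 × 1.55% × 10/12 = $6,858.7500
Total = $9,735.0000

$9,735.00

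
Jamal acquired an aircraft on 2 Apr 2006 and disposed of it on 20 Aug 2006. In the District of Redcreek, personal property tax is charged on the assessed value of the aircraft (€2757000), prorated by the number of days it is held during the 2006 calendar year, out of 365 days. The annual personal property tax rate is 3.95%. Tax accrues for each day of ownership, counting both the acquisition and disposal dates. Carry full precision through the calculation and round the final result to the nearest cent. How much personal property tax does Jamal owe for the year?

€42068.80

Days held (2 Apr – 20 Aug 2006): 141 out of 365
Tax = €2757000 × 3.95% × 141/365 = €42068.7986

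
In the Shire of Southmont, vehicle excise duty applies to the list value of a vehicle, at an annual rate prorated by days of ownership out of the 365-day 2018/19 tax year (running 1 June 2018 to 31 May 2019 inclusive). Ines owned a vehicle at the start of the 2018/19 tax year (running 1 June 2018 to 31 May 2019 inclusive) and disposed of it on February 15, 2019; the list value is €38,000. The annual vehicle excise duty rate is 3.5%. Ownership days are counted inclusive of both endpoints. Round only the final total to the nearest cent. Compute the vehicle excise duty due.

Days held (June 1, 2018 – February 15, 2019): 260 out of 365
Tax = €38,000 × 3.5% × 260/365 = €947.3973

€947.40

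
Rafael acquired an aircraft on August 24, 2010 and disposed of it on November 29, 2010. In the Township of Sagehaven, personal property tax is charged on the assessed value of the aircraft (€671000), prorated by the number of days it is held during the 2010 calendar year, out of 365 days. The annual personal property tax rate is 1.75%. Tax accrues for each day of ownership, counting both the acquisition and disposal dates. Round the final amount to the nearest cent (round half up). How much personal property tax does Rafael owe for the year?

€3152.78

Days held (August 24 – November 29, 2010): 98 out of 365
Tax = €671000 × 1.75% × 98/365 = €3152.7808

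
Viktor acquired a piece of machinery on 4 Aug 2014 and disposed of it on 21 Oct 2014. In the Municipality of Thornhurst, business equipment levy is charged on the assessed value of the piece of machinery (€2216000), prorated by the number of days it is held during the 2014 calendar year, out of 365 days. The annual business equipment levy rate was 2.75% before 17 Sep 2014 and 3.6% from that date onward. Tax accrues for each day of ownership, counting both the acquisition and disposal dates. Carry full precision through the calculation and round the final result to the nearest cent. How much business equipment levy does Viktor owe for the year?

4 Aug – 16 Sep 2014: 44 days at 2.75% → €2216000 × 2.75% × 44/365 = €7346.1918
17 Sep – 21 Oct 2014: 35 days at 3.6% → €2216000 × 3.6% × 35/365 = €7649.7534
Total = €14995.9452

€14995.95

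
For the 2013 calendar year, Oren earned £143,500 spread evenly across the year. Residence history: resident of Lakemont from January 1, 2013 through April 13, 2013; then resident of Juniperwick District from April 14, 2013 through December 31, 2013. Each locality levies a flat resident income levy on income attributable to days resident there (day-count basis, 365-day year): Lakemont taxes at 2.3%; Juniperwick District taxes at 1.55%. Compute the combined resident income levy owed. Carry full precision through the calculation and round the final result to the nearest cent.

Lakemont, January 1 – April 13, 2013: 103 days → £143,500 × 2.3% × 103/365 = £931.3740
Juniperwick District, April 14 – December 31, 2013: 262 days → £143,500 × 1.55% × 262/365 = £1,596.5849
Total = £2,527.9589

£2,527.96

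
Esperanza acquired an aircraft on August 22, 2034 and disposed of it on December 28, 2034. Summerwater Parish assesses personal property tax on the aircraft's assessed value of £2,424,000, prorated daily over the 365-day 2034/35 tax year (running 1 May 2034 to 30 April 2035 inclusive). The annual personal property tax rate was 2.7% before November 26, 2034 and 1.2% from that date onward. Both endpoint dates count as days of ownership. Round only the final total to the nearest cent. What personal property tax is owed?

£19,843.59

August 22 – November 25, 2034: 96 days at 2.7% → £2,424,000 × 2.7% × 96/365 = £17,213.7205
November 26 – December 28, 2034: 33 days at 1.2% → £2,424,000 × 1.2% × 33/365 = £2,629.8740
Total = £19,843.5945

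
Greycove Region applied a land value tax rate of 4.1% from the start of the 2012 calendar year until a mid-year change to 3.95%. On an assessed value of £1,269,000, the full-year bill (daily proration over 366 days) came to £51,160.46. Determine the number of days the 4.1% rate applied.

Let d = days at the first rate; then 366 − d days at the second rate.
£1,269,000 × [4.1%·d + 3.95%·(366−d)] / 366 = £51,160.46
Solving gives d = 199, so the new rate took effect on 18 July 2012.

199 days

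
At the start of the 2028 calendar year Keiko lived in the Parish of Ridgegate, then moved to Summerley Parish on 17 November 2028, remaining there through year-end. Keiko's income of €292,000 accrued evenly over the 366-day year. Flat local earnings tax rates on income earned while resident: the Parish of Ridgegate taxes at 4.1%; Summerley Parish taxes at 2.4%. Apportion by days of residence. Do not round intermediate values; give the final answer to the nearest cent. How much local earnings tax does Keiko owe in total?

The Parish of Ridgegate, 1 January – 16 November 2028: 321 days → €292,000 × 4.1% × 321/366 = €10,500.0328
Summerley Parish, 17 November – 31 December 2028: 45 days → €292,000 × 2.4% × 45/366 = €861.6393
Total = €11,361.6721

€11,361.67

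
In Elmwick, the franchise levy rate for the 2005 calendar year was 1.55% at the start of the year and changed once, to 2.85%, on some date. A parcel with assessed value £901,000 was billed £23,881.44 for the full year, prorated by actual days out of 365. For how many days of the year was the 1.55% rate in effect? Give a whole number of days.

Let d = days at the first rate; then 365 − d days at the second rate.
£901,000 × [1.55%·d + 2.85%·(365−d)] / 365 = £23,881.44
Solving gives d = 56, so the new rate took effect on February 26, 2005.

56 days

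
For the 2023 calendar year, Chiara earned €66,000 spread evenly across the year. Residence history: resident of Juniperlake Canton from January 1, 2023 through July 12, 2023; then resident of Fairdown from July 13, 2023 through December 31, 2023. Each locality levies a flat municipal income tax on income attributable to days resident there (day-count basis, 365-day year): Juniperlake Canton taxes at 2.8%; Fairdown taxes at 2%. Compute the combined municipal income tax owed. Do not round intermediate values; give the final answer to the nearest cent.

Juniperlake Canton, January 1 – July 12, 2023: 193 days → €66,000 × 2.8% × 193/365 = €977.1616
Fairdown, July 13 – December 31, 2023: 172 days → €66,000 × 2% × 172/365 = €622.0274
Total = €1,599.1890

€1,599.19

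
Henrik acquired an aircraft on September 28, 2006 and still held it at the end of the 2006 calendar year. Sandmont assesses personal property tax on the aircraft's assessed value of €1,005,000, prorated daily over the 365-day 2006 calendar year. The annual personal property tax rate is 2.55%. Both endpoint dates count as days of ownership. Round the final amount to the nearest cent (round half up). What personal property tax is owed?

Days held (September 28 – December 31, 2006): 95 out of 365
Tax = €1,005,000 × 2.55% × 95/365 = €6,670.1712

€6,670.17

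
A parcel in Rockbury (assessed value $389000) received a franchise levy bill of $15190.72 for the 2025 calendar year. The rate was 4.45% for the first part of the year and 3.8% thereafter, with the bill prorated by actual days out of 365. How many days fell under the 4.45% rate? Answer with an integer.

Let d = days at the first rate; then 365 − d days at the second rate.
$389000 × [4.45%·d + 3.8%·(365−d)] / 365 = $15190.72
Solving gives d = 59, so the new rate took effect on 1 Mar 2025.

59 days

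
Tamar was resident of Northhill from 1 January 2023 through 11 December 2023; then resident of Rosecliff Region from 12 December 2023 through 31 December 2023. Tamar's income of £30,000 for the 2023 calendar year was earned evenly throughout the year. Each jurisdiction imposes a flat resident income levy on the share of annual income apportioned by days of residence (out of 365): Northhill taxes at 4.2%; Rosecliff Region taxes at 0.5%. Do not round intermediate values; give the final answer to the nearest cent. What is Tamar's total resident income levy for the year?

£1,199.18

Northhill, 1 January – 11 December 2023: 345 days → £30,000 × 4.2% × 345/365 = £1,190.9589
Rosecliff Region, 12 December – 31 December 2023: 20 days → £30,000 × 0.5% × 20/365 = £8.2192
Total = £1,199.1781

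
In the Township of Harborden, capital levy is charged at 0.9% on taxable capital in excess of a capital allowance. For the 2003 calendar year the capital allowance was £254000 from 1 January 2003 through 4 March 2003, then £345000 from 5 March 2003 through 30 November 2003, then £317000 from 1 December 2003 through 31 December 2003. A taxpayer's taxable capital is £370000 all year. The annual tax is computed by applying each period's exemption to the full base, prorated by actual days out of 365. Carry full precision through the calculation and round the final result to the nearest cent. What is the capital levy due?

£387.76

1 January – 4 March 2003: 63 days, exemption £254000 → (£370000 − £254000) × 0.9% × 63/365 = £180.1973
5 March – 30 November 2003: 271 days, exemption £345000 → (£370000 − £345000) × 0.9% × 271/365 = £167.0548
1 December – 31 December 2003: 31 days, exemption £317000 → (£370000 − £317000) × 0.9% × 31/365 = £40.5123
Total = £387.7644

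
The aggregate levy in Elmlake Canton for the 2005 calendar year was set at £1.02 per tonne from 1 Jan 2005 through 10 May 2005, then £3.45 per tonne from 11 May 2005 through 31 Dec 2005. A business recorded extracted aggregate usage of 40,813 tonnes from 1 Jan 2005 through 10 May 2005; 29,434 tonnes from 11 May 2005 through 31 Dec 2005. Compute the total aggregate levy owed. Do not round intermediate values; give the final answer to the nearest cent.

£143,176.56

1 Jan – 10 May 2005: 40,813 tonnes at £1.02/tonne → £41,629.26
11 May – 31 Dec 2005: 29,434 tonnes at £3.45/tonne → £101,547.30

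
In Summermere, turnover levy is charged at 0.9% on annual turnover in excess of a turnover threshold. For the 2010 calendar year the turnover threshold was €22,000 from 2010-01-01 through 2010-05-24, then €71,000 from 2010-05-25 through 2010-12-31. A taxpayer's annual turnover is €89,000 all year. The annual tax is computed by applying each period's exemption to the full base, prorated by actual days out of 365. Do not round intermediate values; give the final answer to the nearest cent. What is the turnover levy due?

€335.98

2010-01-01 to 2010-05-24: 144 days, exemption €22,000 → (€89,000 − €22,000) × 0.9% × 144/365 = €237.8959
2010-05-25 to 2010-12-31: 221 days, exemption €71,000 → (€89,000 − €71,000) × 0.9% × 221/365 = €98.0877
Total = €335.9836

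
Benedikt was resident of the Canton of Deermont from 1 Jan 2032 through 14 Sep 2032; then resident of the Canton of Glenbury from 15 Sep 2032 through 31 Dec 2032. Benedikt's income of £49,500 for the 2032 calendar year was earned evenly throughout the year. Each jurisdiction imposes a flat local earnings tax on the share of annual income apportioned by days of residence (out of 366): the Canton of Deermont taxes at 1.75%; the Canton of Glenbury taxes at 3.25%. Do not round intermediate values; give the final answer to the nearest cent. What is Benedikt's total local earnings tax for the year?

The Canton of Deermont, 1 Jan – 14 Sep 2032: 258 days → £49,500 × 1.75% × 258/366 = £610.6352
The Canton of Glenbury, 15 Sep – 31 Dec 2032: 108 days → £49,500 × 3.25% × 108/366 = £474.7131
Total = £1,085.3484

£1,085.35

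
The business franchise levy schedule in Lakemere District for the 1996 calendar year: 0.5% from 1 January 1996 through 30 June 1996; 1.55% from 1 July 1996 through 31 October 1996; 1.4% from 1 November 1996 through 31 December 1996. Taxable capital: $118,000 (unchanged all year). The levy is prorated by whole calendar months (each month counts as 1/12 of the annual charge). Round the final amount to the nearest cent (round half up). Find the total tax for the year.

1 January – 30 June 1996: 6 months at 0.5% → $118,000 × 0.5% × 6/12 = $295.0000
1 July – 31 October 1996: 4 months at 1.55% → $118,000 × 1.55% × 4/12 = $609.6667
1 November – 31 December 1996: 2 months at 1.4% → $118,000 × 1.4% × 2/12 = $275.3333
Total = $1,180.0000

$1,180.00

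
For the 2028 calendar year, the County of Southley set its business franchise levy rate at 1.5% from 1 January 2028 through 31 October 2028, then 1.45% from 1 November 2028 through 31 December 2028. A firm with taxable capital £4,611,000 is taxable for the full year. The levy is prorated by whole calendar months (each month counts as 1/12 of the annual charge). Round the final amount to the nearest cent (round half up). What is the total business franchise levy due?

1 January – 31 October 2028: 10 months at 1.5% → £4,611,000 × 1.5% × 10/12 = £57,637.5000
1 November – 31 December 2028: 2 months at 1.45% → £4,611,000 × 1.45% × 2/12 = £11,143.2500
Total = £68,780.7500

£68,780.75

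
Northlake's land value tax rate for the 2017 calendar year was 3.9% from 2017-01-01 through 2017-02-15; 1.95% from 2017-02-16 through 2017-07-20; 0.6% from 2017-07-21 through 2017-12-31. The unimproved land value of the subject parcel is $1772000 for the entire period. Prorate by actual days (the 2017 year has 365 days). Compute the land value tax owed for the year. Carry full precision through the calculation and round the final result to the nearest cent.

$28160.24

2017-01-01 to 2017-02-15: 46 days at 3.9% → $1772000 × 3.9% × 46/365 = $8709.5014
2017-02-16 to 2017-07-20: 155 days at 1.95% → $1772000 × 1.95% × 155/365 = $14673.6164
2017-07-21 to 2017-12-31: 164 days at 0.6% → $1772000 × 0.6% × 164/365 = $4777.1178
Total = $28160.2356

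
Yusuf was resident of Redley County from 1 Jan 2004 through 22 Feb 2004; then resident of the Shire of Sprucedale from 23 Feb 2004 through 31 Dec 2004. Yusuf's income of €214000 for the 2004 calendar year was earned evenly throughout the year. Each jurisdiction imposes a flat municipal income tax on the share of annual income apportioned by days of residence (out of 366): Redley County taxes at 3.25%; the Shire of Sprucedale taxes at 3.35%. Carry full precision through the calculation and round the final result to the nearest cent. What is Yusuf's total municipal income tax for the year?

€7138.01

Redley County, 1 Jan – 22 Feb 2004: 53 days → €214000 × 3.25% × 53/366 = €1007.1448
The Shire of Sprucedale, 23 Feb – 31 Dec 2004: 313 days → €214000 × 3.35% × 313/366 = €6130.8661
Total = €7138.0109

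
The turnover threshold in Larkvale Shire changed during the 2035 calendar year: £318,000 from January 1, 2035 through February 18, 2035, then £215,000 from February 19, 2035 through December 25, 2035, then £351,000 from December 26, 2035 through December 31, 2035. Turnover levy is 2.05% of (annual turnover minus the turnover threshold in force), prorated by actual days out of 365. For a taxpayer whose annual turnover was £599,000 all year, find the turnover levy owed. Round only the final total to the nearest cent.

£7,542.71

January 1 – February 18, 2035: 49 days, exemption £318,000 → (£599,000 − £318,000) × 2.05% × 49/365 = £773.3274
February 19 – December 25, 2035: 310 days, exemption £215,000 → (£599,000 − £215,000) × 2.05% × 310/365 = £6,685.8082
December 26 – December 31, 2035: 6 days, exemption £351,000 → (£599,000 − £351,000) × 2.05% × 6/365 = £83.5726
Total = £7,542.7082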